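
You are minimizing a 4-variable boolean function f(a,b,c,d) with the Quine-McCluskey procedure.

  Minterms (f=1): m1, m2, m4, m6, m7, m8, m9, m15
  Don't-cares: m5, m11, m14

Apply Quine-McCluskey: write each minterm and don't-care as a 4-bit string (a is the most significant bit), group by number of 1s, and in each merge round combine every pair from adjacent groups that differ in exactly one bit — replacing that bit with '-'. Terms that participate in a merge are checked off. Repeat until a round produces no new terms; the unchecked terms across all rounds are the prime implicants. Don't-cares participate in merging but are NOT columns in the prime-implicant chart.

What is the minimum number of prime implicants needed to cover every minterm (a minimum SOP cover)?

[col 0] 0001*, 0010*, 0100*, 0101*, 0110*, 0111*, 1000*, 1001*, 1011*, 1110*, 1111*
[col 1] -001, -110*, -111*, 0-01, 0-10, 01-0*, 01-1*, 010-*, 011-*, 1-11, 10-1, 100-, 111-*
[col 2] -11-, 01--
Prime implicants: -001, -11-, 0-01, 0-10, 01--, 1-11, 10-1, 100-
PI chart (minterm → PIs covering it):
  1 | -001,0-01
  2 | 0-10  (sole → essential)
  4 | 01--  (sole → essential)
  6 | -11-,0-10,01--
  7 | -11-,01--
  8 | 100-  (sole → essential)
  9 | -001,10-1,100-
  15 | -11-,1-11
Essential prime implicants: 0-10, 01--, 100-
Petrick residual → -001, -11-
Minimum SOP uses 5 PIs: b'c'd + bc + a'cd' + a'b + ab'c'

5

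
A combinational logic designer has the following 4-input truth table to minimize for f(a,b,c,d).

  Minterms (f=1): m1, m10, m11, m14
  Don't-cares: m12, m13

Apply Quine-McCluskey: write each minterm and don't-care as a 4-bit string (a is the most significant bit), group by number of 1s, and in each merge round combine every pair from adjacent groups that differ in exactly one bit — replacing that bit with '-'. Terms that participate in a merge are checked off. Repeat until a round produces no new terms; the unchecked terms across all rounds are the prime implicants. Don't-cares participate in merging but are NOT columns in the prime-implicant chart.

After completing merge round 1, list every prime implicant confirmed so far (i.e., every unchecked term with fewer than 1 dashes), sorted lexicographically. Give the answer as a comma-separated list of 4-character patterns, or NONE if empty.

0001

size-2^0 implicants → 0001  1010(✓)  1011(✓)  1100(✓)  1101(✓)  1110(✓)
size-2^1 implicants → 1-10  101-  11-0  110-
Unchecked terms (primes): 0001, 1-10, 101-, 11-0, 110-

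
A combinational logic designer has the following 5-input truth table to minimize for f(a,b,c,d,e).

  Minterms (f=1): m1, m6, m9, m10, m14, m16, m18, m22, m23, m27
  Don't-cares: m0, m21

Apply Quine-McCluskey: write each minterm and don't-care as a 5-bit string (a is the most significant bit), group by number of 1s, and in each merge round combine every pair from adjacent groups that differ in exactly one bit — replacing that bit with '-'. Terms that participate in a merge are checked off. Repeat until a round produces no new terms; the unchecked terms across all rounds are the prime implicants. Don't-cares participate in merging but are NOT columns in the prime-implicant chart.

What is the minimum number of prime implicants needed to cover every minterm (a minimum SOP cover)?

Round 0: 00000✓ 00001✓ 00110✓ 01001✓ 01010✓ 01110✓ 10000✓ 10010✓ 10101✓ 10110✓ 10111✓ 11011
Round 1: -0000 -0110 0-001 0-110 0000- 01-10 10-10 100-0 101-1 1011-
PIs = {-0000, -0110, 0-001, 0-110, 0000-, 01-10, 10-10, 100-0, 101-1, 1011-, 11011}
Coverage chart:
  m1: 0-001,0000-
  m6: -0110,0-110
  m9: 0-001 ←essential
  m10: 01-10 ←essential
  m14: 0-110,01-10
  m16: -0000,100-0
  m18: 10-10,100-0
  m22: -0110,10-10,1011-
  m23: 101-1,1011-
  m27: 11011 ←essential
Essential: 0-001, 01-10, 11011
Petrick residual → -0110, 100-0, 101-1
Min cover (6 terms): b'cde' + a'c'd'e + a'bde' + ab'c'e' + ab'ce + abc'de

6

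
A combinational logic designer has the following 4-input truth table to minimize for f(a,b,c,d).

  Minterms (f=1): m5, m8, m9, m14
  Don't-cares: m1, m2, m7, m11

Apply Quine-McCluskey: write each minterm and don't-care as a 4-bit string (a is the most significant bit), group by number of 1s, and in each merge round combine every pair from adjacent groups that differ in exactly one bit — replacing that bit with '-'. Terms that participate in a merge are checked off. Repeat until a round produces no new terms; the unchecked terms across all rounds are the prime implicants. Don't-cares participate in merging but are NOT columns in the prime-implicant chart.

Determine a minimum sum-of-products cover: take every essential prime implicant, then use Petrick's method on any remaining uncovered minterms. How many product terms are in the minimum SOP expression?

3

size-2^0 implicants → 0001(✓)  0010  0101(✓)  0111(✓)  1000(✓)  1001(✓)  1011(✓)  1110
size-2^1 implicants → -001  0-01  01-1  10-1  100-
Unchecked terms (primes): -001, 0-01, 0010, 01-1, 10-1, 100-, 1110
Minterm coverage:
  m5 ⊆ 0-01,01-1
  m8 ⊆ 100- [E]
  m9 ⊆ -001,10-1,100-
  m14 ⊆ 1110 [E]
E = {100-, 1110}
Petrick residual → 0-01
Cover = a'c'd + ab'c' + abcd'  |cover|=3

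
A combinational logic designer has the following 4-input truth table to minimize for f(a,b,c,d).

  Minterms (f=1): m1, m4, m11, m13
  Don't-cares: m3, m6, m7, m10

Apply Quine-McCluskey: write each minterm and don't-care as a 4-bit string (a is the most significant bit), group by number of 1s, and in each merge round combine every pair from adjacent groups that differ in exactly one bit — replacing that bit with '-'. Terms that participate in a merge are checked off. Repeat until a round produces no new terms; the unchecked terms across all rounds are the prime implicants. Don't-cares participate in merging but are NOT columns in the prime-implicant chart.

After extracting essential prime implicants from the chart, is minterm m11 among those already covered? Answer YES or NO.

NO

Round 0: 0001✓ 0011✓ 0100✓ 0110✓ 0111✓ 1010✓ 1011✓ 1101
Round 1: -011 0-11 00-1 01-0 011- 101-
PIs = {-011, 0-11, 00-1, 01-0, 011-, 101-, 1101}
Coverage chart:
  m1: 00-1 ←essential
  m4: 01-0 ←essential
  m11: -011,101-
  m13: 1101 ←essential
Essential: 00-1, 01-0, 1101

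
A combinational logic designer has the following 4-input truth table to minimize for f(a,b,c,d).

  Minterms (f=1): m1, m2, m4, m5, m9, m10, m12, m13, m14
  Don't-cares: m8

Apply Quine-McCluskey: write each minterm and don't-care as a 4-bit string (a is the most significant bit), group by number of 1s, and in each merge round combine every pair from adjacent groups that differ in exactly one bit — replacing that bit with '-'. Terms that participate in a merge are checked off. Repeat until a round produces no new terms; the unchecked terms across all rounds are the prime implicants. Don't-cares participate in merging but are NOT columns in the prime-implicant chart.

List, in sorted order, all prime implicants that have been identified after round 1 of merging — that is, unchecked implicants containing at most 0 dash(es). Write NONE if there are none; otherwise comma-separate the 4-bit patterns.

Round 0: 0001✓ 0010✓ 0100✓ 0101✓ 1000✓ 1001✓ 1010✓ 1100✓ 1101✓ 1110✓
Round 1: -001✓ -010 -100✓ -101✓ 0-01✓ 010-✓ 1-00✓ 1-01✓ 1-10✓ 10-0✓ 100-✓ 11-0✓ 110-✓
Round 2: --01 -10- 1--0 1-0-
PIs = {--01, -010, -10-, 1--0, 1-0-}

NONE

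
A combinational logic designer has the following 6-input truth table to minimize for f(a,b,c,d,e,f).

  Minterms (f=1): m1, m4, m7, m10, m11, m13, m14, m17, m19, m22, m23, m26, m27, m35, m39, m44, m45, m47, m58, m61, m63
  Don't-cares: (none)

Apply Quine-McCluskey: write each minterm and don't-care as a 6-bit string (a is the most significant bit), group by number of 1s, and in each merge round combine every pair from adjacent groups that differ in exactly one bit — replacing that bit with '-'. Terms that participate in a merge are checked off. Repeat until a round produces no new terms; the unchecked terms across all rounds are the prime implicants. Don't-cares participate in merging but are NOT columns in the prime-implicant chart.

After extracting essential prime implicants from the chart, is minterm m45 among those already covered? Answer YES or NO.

size-2^0 implicants → 000001(✓)  000100  000111(✓)  001010(✓)  001011(✓)  001101(✓)  001110(✓)  010001(✓)  010011(✓)  010110(✓)  010111(✓)  011010(✓)  011011(✓)  100011(✓)  100111(✓)  101100(✓)  101101(✓)  101111(✓)  111010(✓)  111101(✓)  111111(✓)
size-2^1 implicants → -00111  -01101  -11010  0-0001  0-0111  0-1010(✓)  0-1011(✓)  001-10  00101-(✓)  01-011  010-11  0100-1  01011-  01101-(✓)  1-1101(✓)  1-1111(✓)  10-111  100-11  1011-1(✓)  10110-  1111-1(✓)
size-2^2 implicants → 0-101-  1-11-1
Unchecked terms (primes): -00111, -01101, -11010, 0-0001, 0-0111, 0-101-, 000100, 001-10, 01-011, 010-11, 0100-1, 01011-, 1-11-1, 10-111, 100-11, 10110-
Minterm coverage:
  m1 ⊆ 0-0001 [E]
  m4 ⊆ 000100 [E]
  m7 ⊆ -00111,0-0111
  m10 ⊆ 0-101-,001-10
  m11 ⊆ 0-101- [E]
  m13 ⊆ -01101 [E]
  m14 ⊆ 001-10 [E]
  m17 ⊆ 0-0001,0100-1
  m19 ⊆ 01-011,010-11,0100-1
  m22 ⊆ 01011- [E]
  m23 ⊆ 0-0111,010-11,01011-
  m26 ⊆ -11010,0-101-
  m27 ⊆ 0-101-,01-011
  m35 ⊆ 100-11 [E]
  m39 ⊆ -00111,10-111,100-11
  m44 ⊆ 10110- [E]
  m45 ⊆ -01101,1-11-1,10110-
  m47 ⊆ 1-11-1,10-111
  m58 ⊆ -11010 [E]
  m61 ⊆ 1-11-1 [E]
  m63 ⊆ 1-11-1 [E]
E = {-01101, -11010, 0-0001, 0-101-, 000100, 001-10, 01011-, 1-11-1, 100-11, 10110-}

YES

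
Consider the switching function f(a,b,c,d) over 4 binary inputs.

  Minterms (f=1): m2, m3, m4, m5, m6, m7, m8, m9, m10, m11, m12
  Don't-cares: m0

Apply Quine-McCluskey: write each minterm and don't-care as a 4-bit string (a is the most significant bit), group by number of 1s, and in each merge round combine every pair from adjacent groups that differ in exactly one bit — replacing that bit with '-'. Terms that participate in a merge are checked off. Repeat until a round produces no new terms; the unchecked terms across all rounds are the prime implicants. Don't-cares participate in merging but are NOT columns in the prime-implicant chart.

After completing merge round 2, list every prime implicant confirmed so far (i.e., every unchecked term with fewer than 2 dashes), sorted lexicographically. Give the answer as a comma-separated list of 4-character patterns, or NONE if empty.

Round 0: 0000✓ 0010✓ 0011✓ 0100✓ 0101✓ 0110✓ 0111✓ 1000✓ 1001✓ 1010✓ 1011✓ 1100✓
Round 1: -000✓ -010✓ -011✓ -100✓ 0-00✓ 0-10✓ 0-11✓ 00-0✓ 001-✓ 01-0✓ 01-1✓ 010-✓ 011-✓ 1-00✓ 10-0✓ 10-1✓ 100-✓ 101-✓
Round 2: --00 -0-0 -01- 0--0 0-1- 01-- 10--
PIs = {--00, -0-0, -01-, 0--0, 0-1-, 01--, 10--}

NONE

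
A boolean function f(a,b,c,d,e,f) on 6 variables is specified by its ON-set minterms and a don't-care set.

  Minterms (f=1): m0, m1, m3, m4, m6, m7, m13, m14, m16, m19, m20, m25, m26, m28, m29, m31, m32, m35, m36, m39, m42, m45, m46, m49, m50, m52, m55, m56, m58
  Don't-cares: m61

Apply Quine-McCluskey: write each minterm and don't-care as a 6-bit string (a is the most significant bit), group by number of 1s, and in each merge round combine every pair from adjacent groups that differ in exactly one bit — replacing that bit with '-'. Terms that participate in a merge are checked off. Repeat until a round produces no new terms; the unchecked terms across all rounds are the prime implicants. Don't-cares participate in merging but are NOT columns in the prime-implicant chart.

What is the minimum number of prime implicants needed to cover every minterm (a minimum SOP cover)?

17

size-2^0 implicants → 000000(✓)  000001(✓)  000011(✓)  000100(✓)  000110(✓)  000111(✓)  001101(✓)  001110(✓)  010000(✓)  010011(✓)  010100(✓)  011001(✓)  011010(✓)  011100(✓)  011101(✓)  011111(✓)  100000(✓)  100011(✓)  100100(✓)  100111(✓)  101010(✓)  101101(✓)  101110(✓)  110001  110010(✓)  110100(✓)  110111(✓)  111000(✓)  111010(✓)  111101(✓)
size-2^1 implicants → -00000(✓)  -00011(✓)  -00100(✓)  -00111(✓)  -01101(✓)  -01110  -10100(✓)  -11010  -11101(✓)  0-0000(✓)  0-0011  0-0100(✓)  0-1101(✓)  00-110  000-00(✓)  000-11(✓)  0000-1  00000-  0001-0  00011-  01-100  010-00(✓)  011-01  0111-1  01110-  1-0100(✓)  1-0111  1-1010  1-1101(✓)  100-00(✓)  100-11(✓)  101-10  11-010  1110-0
size-2^2 implicants → --0100  --1101  -00-00  -00-11  0-0-00
Unchecked terms (primes): --0100, --1101, -00-00, -00-11, -01110, -11010, 0-0-00, 0-0011, 00-110, 0000-1, 00000-, 0001-0, 00011-, 01-100, 011-01, 0111-1, 01110-, 1-0111, 1-1010, 101-10, 11-010, 110001, 1110-0
Minterm coverage:
  m0 ⊆ -00-00,0-0-00,00000-
  m1 ⊆ 0000-1,00000-
  m3 ⊆ -00-11,0-0011,0000-1
  m4 ⊆ --0100,-00-00,0-0-00,0001-0
  m6 ⊆ 00-110,0001-0,00011-
  m7 ⊆ -00-11,00011-
  m13 ⊆ --1101 [E]
  m14 ⊆ -01110,00-110
  m16 ⊆ 0-0-00 [E]
  m19 ⊆ 0-0011 [E]
  m20 ⊆ --0100,0-0-00,01-100
  m25 ⊆ 011-01 [E]
  m26 ⊆ -11010 [E]
  m28 ⊆ 01-100,01110-
  m29 ⊆ --1101,011-01,0111-1,01110-
  m31 ⊆ 0111-1 [E]
  m32 ⊆ -00-00 [E]
  m35 ⊆ -00-11 [E]
  m36 ⊆ --0100,-00-00
  m39 ⊆ -00-11,1-0111
  m42 ⊆ 1-1010,101-10
  m45 ⊆ --1101 [E]
  m46 ⊆ -01110,101-10
  m49 ⊆ 110001 [E]
  m50 ⊆ 11-010 [E]
  m52 ⊆ --0100 [E]
  m55 ⊆ 1-0111 [E]
  m56 ⊆ 1110-0 [E]
  m58 ⊆ -11010,1-1010,11-010,1110-0
E = {--0100, --1101, -00-00, -00-11, -11010, 0-0-00, 0-0011, 011-01, 0111-1, 1-0111, 11-010, 110001, 1110-0}
Petrick residual → 00-110, 0000-1, 01-100, 101-10
Cover = c'de'f' + cde'f + b'c'e'f' + b'c'ef + bcd'ef' + a'c'e'f' + a'c'd'ef + a'b'def' + a'b'c'd'f + a'bde'f' + a'bce'f + a'bcdf + ac'def + ab'cef' + abd'ef' + abc'd'e'f + abcd'f'  |cover|=17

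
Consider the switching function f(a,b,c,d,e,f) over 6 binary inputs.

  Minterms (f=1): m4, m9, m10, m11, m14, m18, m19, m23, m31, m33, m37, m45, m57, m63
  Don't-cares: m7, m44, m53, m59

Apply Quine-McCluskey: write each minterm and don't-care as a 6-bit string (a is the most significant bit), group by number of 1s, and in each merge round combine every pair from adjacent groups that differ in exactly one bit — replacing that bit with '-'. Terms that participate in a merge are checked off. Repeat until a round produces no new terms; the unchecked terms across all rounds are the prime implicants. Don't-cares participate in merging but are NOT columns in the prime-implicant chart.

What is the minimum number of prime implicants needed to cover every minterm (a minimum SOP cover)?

9

size-2^0 implicants → 000100  000111(✓)  001001(✓)  001010(✓)  001011(✓)  001110(✓)  010010(✓)  010011(✓)  010111(✓)  011111(✓)  100001(✓)  100101(✓)  101100(✓)  101101(✓)  110101(✓)  111001(✓)  111011(✓)  111111(✓)
size-2^1 implicants → -11111  0-0111  001-10  0010-1  00101-  01-111  010-11  01001-  1-0101  10-101  100-01  10110-  111-11  1110-1
Unchecked terms (primes): -11111, 0-0111, 000100, 001-10, 0010-1, 00101-, 01-111, 010-11, 01001-, 1-0101, 10-101, 100-01, 10110-, 111-11, 1110-1
Minterm coverage:
  m4 ⊆ 000100 [E]
  m9 ⊆ 0010-1 [E]
  m10 ⊆ 001-10,00101-
  m11 ⊆ 0010-1,00101-
  m14 ⊆ 001-10 [E]
  m18 ⊆ 01001- [E]
  m19 ⊆ 010-11,01001-
  m23 ⊆ 0-0111,01-111,010-11
  m31 ⊆ -11111,01-111
  m33 ⊆ 100-01 [E]
  m37 ⊆ 1-0101,10-101,100-01
  m45 ⊆ 10-101,10110-
  m57 ⊆ 1110-1 [E]
  m63 ⊆ -11111,111-11
E = {000100, 001-10, 0010-1, 01001-, 100-01, 1110-1}
Petrick residual → -11111, 0-0111, 10-101
Cover = bcdef + a'c'def + a'b'c'de'f' + a'b'cef' + a'b'cd'f + a'bc'd'e + ab'de'f + ab'c'e'f + abcd'f  |cover|=9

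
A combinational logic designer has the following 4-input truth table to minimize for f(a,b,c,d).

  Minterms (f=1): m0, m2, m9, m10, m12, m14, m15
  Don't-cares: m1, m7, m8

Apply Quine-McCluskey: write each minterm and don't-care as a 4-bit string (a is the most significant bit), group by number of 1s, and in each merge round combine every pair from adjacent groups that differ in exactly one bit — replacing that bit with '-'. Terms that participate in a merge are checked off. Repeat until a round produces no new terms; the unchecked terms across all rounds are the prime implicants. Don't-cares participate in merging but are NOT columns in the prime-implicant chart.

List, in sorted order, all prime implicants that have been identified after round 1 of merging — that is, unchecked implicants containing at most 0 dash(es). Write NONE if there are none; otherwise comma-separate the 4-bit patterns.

Round 0: 0000✓ 0001✓ 0010✓ 0111✓ 1000✓ 1001✓ 1010✓ 1100✓ 1110✓ 1111✓
Round 1: -000✓ -001✓ -010✓ -111 00-0✓ 000-✓ 1-00✓ 1-10✓ 10-0✓ 100-✓ 11-0✓ 111-
Round 2: -0-0 -00- 1--0
PIs = {-0-0, -00-, -111, 1--0, 111-}

NONE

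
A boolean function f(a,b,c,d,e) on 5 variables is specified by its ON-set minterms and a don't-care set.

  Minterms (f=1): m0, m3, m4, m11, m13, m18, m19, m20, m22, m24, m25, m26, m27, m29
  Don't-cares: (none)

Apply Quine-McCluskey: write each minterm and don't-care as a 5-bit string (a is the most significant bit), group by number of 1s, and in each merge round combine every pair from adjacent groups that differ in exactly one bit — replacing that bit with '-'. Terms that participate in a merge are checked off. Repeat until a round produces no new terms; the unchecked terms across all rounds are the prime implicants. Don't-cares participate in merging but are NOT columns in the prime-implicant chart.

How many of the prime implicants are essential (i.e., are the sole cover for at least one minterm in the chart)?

4

size-2^0 implicants → 00000(✓)  00011(✓)  00100(✓)  01011(✓)  01101(✓)  10010(✓)  10011(✓)  10100(✓)  10110(✓)  11000(✓)  11001(✓)  11010(✓)  11011(✓)  11101(✓)
size-2^1 implicants → -0011(✓)  -0100  -1011(✓)  -1101  0-011(✓)  00-00  1-010(✓)  1-011(✓)  10-10  1001-(✓)  101-0  11-01  110-0(✓)  110-1(✓)  1100-(✓)  1101-(✓)
size-2^2 implicants → --011  1-01-  110--
Unchecked terms (primes): --011, -0100, -1101, 00-00, 1-01-, 10-10, 101-0, 11-01, 110--
Minterm coverage:
  m0 ⊆ 00-00 [E]
  m3 ⊆ --011 [E]
  m4 ⊆ -0100,00-00
  m11 ⊆ --011 [E]
  m13 ⊆ -1101 [E]
  m18 ⊆ 1-01-,10-10
  m19 ⊆ --011,1-01-
  m20 ⊆ -0100,101-0
  m22 ⊆ 10-10,101-0
  m24 ⊆ 110-- [E]
  m25 ⊆ 11-01,110--
  m26 ⊆ 1-01-,110--
  m27 ⊆ --011,1-01-,110--
  m29 ⊆ -1101,11-01
E = {--011, -1101, 00-00, 110--}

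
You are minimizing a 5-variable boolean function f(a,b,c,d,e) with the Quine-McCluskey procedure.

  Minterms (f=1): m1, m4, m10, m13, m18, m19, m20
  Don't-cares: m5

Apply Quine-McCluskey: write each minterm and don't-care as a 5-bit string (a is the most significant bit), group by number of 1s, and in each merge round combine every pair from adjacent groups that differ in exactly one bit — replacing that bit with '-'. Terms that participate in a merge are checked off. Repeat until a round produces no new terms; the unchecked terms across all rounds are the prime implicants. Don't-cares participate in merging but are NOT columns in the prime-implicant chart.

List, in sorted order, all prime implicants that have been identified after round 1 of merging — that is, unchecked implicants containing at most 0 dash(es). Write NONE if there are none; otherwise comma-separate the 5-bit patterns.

01010

size-2^0 implicants → 00001(✓)  00100(✓)  00101(✓)  01010  01101(✓)  10010(✓)  10011(✓)  10100(✓)
size-2^1 implicants → -0100  0-101  00-01  0010-  1001-
Unchecked terms (primes): -0100, 0-101, 00-01, 0010-, 01010, 1001-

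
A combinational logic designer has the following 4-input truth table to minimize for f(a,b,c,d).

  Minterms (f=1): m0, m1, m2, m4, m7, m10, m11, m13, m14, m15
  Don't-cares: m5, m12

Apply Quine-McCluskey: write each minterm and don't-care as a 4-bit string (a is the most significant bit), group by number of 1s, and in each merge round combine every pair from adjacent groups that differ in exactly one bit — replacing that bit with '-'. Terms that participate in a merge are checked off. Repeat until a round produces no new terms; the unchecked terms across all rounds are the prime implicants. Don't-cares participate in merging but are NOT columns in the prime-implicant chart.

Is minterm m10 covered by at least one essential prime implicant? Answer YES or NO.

[col 0] 0000*, 0001*, 0010*, 0100*, 0101*, 0111*, 1010*, 1011*, 1100*, 1101*, 1110*, 1111*
[col 1] -010, -100*, -101*, -111*, 0-00*, 0-01*, 00-0, 000-*, 01-1*, 010-*, 1-10*, 1-11*, 101-*, 11-0*, 11-1*, 110-*, 111-*
[col 2] -1-1, -10-, 0-0-, 1-1-, 11--
Prime implicants: -010, -1-1, -10-, 0-0-, 00-0, 1-1-, 11--
PI chart (minterm → PIs covering it):
  0 | 0-0-,00-0
  1 | 0-0-  (sole → essential)
  2 | -010,00-0
  4 | -10-,0-0-
  7 | -1-1  (sole → essential)
  10 | -010,1-1-
  11 | 1-1-  (sole → essential)
  13 | -1-1,-10-,11--
  14 | 1-1-,11--
  15 | -1-1,1-1-,11--
Essential prime implicants: -1-1, 0-0-, 1-1-

YES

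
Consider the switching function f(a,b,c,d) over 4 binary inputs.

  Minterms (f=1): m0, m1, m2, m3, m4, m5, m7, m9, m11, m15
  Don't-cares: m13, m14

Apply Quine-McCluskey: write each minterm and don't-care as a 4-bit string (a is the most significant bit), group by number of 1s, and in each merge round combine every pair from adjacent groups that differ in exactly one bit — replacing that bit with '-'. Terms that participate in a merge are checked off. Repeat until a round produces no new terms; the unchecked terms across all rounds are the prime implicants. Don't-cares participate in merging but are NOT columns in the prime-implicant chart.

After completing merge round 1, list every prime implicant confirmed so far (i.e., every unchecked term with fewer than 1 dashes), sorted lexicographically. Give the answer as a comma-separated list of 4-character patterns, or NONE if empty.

size-2^0 implicants → 0000(✓)  0001(✓)  0010(✓)  0011(✓)  0100(✓)  0101(✓)  0111(✓)  1001(✓)  1011(✓)  1101(✓)  1110(✓)  1111(✓)
size-2^1 implicants → -001(✓)  -011(✓)  -101(✓)  -111(✓)  0-00(✓)  0-01(✓)  0-11(✓)  00-0(✓)  00-1(✓)  000-(✓)  001-(✓)  01-1(✓)  010-(✓)  1-01(✓)  1-11(✓)  10-1(✓)  11-1(✓)  111-
size-2^2 implicants → --01(✓)  --11(✓)  -0-1(✓)  -1-1(✓)  0--1(✓)  0-0-  00--  1--1(✓)
size-2^3 implicants → ---1
Unchecked terms (primes): ---1, 0-0-, 00--, 111-

NONE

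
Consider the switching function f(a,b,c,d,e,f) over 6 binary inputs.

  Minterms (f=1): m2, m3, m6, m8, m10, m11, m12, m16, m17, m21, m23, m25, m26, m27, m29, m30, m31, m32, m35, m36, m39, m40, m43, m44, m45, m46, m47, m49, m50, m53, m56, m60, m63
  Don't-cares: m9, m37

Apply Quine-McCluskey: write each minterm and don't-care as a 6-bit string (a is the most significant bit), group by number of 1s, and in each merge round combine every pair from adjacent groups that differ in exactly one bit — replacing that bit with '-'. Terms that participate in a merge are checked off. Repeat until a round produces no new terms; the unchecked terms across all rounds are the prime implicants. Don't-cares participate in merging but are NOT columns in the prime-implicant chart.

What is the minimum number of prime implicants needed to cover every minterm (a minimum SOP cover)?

14

size-2^0 implicants → 000010(✓)  000011(✓)  000110(✓)  001000(✓)  001001(✓)  001010(✓)  001011(✓)  001100(✓)  010000(✓)  010001(✓)  010101(✓)  010111(✓)  011001(✓)  011010(✓)  011011(✓)  011101(✓)  011110(✓)  011111(✓)  100000(✓)  100011(✓)  100100(✓)  100101(✓)  100111(✓)  101000(✓)  101011(✓)  101100(✓)  101101(✓)  101110(✓)  101111(✓)  110001(✓)  110010  110101(✓)  111000(✓)  111100(✓)  111111(✓)
size-2^1 implicants → -00011(✓)  -01000(✓)  -01011(✓)  -01100(✓)  -10001(✓)  -10101(✓)  -11111  0-1001(✓)  0-1010(✓)  0-1011(✓)  00-010(✓)  00-011(✓)  000-10  00001-(✓)  001-00(✓)  0010-0(✓)  0010-1(✓)  00100-(✓)  00101-(✓)  01-001(✓)  01-101(✓)  01-111(✓)  010-01(✓)  01000-  0101-1(✓)  011-01(✓)  011-10(✓)  011-11(✓)  0110-1(✓)  01101-(✓)  0111-1(✓)  01111-(✓)  1-0101  1-1000(✓)  1-1100(✓)  1-1111  10-000(✓)  10-011(✓)  10-100(✓)  10-101(✓)  10-111(✓)  100-00(✓)  100-11(✓)  1001-1(✓)  10010-(✓)  101-00(✓)  101-11(✓)  1011-0(✓)  1011-1(✓)  10110-(✓)  10111-(✓)  110-01(✓)  111-00(✓)
size-2^2 implicants → -0-011  -01-00  -10-01  0-10-1  0-101-  00-01-  0010--  01--01  01-1-1  011--1  011-1-  1-1-00  10--00  10--11  10-1-1  10-10-  1011--
Unchecked terms (primes): -0-011, -01-00, -10-01, -11111, 0-10-1, 0-101-, 00-01-, 000-10, 0010--, 01--01, 01-1-1, 01000-, 011--1, 011-1-, 1-0101, 1-1-00, 1-1111, 10--00, 10--11, 10-1-1, 10-10-, 1011--, 110010
Minterm coverage:
  m2 ⊆ 00-01-,000-10
  m3 ⊆ -0-011,00-01-
  m6 ⊆ 000-10 [E]
  m8 ⊆ -01-00,0010--
  m10 ⊆ 0-101-,00-01-,0010--
  m11 ⊆ -0-011,0-10-1,0-101-,00-01-,0010--
  m12 ⊆ -01-00 [E]
  m16 ⊆ 01000- [E]
  m17 ⊆ -10-01,01--01,01000-
  m21 ⊆ -10-01,01--01,01-1-1
  m23 ⊆ 01-1-1 [E]
  m25 ⊆ 0-10-1,01--01,011--1
  m26 ⊆ 0-101-,011-1-
  m27 ⊆ 0-10-1,0-101-,011--1,011-1-
  m29 ⊆ 01--01,01-1-1,011--1
  m30 ⊆ 011-1- [E]
  m31 ⊆ -11111,01-1-1,011--1,011-1-
  m32 ⊆ 10--00 [E]
  m35 ⊆ -0-011,10--11
  m36 ⊆ 10--00,10-10-
  m39 ⊆ 10--11,10-1-1
  m40 ⊆ -01-00,1-1-00,10--00
  m43 ⊆ -0-011,10--11
  m44 ⊆ -01-00,1-1-00,10--00,10-10-,1011--
  m45 ⊆ 10-1-1,10-10-,1011--
  m46 ⊆ 1011-- [E]
  m47 ⊆ 1-1111,10--11,10-1-1,1011--
  m49 ⊆ -10-01 [E]
  m50 ⊆ 110010 [E]
  m53 ⊆ -10-01,1-0101
  m56 ⊆ 1-1-00 [E]
  m60 ⊆ 1-1-00 [E]
  m63 ⊆ -11111,1-1111
E = {-01-00, -10-01, 000-10, 01-1-1, 01000-, 011-1-, 1-1-00, 10--00, 1011--, 110010}
Petrick residual → -11111, 0-10-1, 00-01-, 10--11
Cover = b'ce'f' + bc'e'f + bcdef + a'cd'f + a'b'd'e + a'b'c'ef' + a'bdf + a'bc'd'e' + a'bce + ace'f' + ab'e'f' + ab'ef + ab'cd + abc'd'ef'  |cover|=14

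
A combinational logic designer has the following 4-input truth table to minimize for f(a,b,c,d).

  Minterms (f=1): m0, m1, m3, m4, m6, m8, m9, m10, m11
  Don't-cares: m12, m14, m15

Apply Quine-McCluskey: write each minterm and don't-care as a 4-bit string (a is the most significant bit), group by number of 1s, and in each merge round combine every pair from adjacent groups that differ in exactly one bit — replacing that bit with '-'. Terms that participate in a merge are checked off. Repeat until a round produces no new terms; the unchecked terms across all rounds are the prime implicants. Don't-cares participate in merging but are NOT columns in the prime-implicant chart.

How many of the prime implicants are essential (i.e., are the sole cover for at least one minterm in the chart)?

size-2^0 implicants → 0000(✓)  0001(✓)  0011(✓)  0100(✓)  0110(✓)  1000(✓)  1001(✓)  1010(✓)  1011(✓)  1100(✓)  1110(✓)  1111(✓)
size-2^1 implicants → -000(✓)  -001(✓)  -011(✓)  -100(✓)  -110(✓)  0-00(✓)  00-1(✓)  000-(✓)  01-0(✓)  1-00(✓)  1-10(✓)  1-11(✓)  10-0(✓)  10-1(✓)  100-(✓)  101-(✓)  11-0(✓)  111-(✓)
size-2^2 implicants → --00  -0-1  -00-  -1-0  1--0  1-1-  10--
Unchecked terms (primes): --00, -0-1, -00-, -1-0, 1--0, 1-1-, 10--
Minterm coverage:
  m0 ⊆ --00,-00-
  m1 ⊆ -0-1,-00-
  m3 ⊆ -0-1 [E]
  m4 ⊆ --00,-1-0
  m6 ⊆ -1-0 [E]
  m8 ⊆ --00,-00-,1--0,10--
  m9 ⊆ -0-1,-00-,10--
  m10 ⊆ 1--0,1-1-,10--
  m11 ⊆ -0-1,1-1-,10--
E = {-0-1, -1-0}

2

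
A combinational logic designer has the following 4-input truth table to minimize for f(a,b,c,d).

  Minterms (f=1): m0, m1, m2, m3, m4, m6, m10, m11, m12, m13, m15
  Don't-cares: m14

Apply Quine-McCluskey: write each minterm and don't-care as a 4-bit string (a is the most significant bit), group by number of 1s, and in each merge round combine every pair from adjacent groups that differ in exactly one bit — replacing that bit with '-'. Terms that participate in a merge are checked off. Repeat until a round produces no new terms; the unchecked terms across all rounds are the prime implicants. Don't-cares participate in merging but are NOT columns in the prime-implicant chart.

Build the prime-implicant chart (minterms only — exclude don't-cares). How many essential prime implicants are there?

Round 0: 0000✓ 0001✓ 0010✓ 0011✓ 0100✓ 0110✓ 1010✓ 1011✓ 1100✓ 1101✓ 1110✓ 1111✓
Round 1: -010✓ -011✓ -100✓ -110✓ 0-00✓ 0-10✓ 00-0✓ 00-1✓ 000-✓ 001-✓ 01-0✓ 1-10✓ 1-11✓ 101-✓ 11-0✓ 11-1✓ 110-✓ 111-✓
Round 2: --10 -01- -1-0 0--0 00-- 1-1- 11--
PIs = {--10, -01-, -1-0, 0--0, 00--, 1-1-, 11--}
Coverage chart:
  m0: 0--0,00--
  m1: 00-- ←essential
  m2: --10,-01-,0--0,00--
  m3: -01-,00--
  m4: -1-0,0--0
  m6: --10,-1-0,0--0
  m10: --10,-01-,1-1-
  m11: -01-,1-1-
  m12: -1-0,11--
  m13: 11-- ←essential
  m15: 1-1-,11--
Essential: 00--, 11--

2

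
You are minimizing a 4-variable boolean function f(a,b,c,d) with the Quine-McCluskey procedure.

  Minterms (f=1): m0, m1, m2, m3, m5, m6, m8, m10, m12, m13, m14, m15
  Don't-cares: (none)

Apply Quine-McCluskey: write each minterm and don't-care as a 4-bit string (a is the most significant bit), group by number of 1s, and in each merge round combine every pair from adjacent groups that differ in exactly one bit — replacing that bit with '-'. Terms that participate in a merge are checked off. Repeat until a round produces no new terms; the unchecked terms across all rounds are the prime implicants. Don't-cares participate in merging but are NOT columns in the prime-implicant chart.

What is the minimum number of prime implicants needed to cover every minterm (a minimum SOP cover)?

[col 0] 0000*, 0001*, 0010*, 0011*, 0101*, 0110*, 1000*, 1010*, 1100*, 1101*, 1110*, 1111*
[col 1] -000*, -010*, -101, -110*, 0-01, 0-10*, 00-0*, 00-1*, 000-*, 001-*, 1-00*, 1-10*, 10-0*, 11-0*, 11-1*, 110-*, 111-*
[col 2] --10, -0-0, 00--, 1--0, 11--
Prime implicants: --10, -0-0, -101, 0-01, 00--, 1--0, 11--
PI chart (minterm → PIs covering it):
  0 | -0-0,00--
  1 | 0-01,00--
  2 | --10,-0-0,00--
  3 | 00--  (sole → essential)
  5 | -101,0-01
  6 | --10  (sole → essential)
  8 | -0-0,1--0
  10 | --10,-0-0,1--0
  12 | 1--0,11--
  13 | -101,11--
  14 | --10,1--0,11--
  15 | 11--  (sole → essential)
Essential prime implicants: --10, 00--, 11--
Petrick residual → -0-0, -101
Minimum SOP uses 5 PIs: cd' + b'd' + bc'd + a'b' + ab

5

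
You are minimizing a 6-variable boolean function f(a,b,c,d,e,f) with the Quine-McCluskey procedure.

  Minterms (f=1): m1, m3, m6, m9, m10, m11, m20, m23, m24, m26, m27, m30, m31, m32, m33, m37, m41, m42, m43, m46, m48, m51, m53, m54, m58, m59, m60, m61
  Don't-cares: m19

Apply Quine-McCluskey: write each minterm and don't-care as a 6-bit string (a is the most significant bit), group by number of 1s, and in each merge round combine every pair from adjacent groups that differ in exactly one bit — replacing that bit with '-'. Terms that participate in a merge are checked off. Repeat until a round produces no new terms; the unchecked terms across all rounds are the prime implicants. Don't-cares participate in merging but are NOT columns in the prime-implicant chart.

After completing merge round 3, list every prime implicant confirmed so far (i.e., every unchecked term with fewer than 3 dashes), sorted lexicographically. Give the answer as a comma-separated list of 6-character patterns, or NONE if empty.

-0-001, -010-1, -1-011, 0--011, 00-0-1, 000110, 01--11, 010100, 011-1-, 0110-0, 1-0000, 1-0101, 100-01, 10000-, 101-10, 11-101, 110110, 11110-

[col 0] 000001*, 000011*, 000110, 001001*, 001010*, 001011*, 010011*, 010100, 010111*, 011000*, 011010*, 011011*, 011110*, 011111*, 100000*, 100001*, 100101*, 101001*, 101010*, 101011*, 101110*, 110000*, 110011*, 110101*, 110110, 111010*, 111011*, 111100*, 111101*
[col 1] -00001*, -01001*, -01010*, -01011*, -10011*, -11010*, -11011*, 0-0011*, 0-1010*, 0-1011*, 00-001*, 00-011*, 0000-1*, 0010-1*, 00101-*, 01-011*, 01-111*, 010-11*, 011-10*, 011-11*, 0110-0, 01101-*, 01111-*, 1-0000, 1-0101, 1-1010*, 1-1011*, 10-001*, 100-01, 10000-, 101-10, 1010-1*, 10101-*, 11-011*, 11-101, 11101-*, 11110-
[col 2] --1010*, --1011*, -0-001, -010-1, -0101-*, -1-011, -1101-*, 0--011, 0-101-*, 00-0-1, 01--11, 011-1-, 1-101-*
[col 3] --101-
Prime implicants: --101-, -0-001, -010-1, -1-011, 0--011, 00-0-1, 000110, 01--11, 010100, 011-1-, 0110-0, 1-0000, 1-0101, 100-01, 10000-, 101-10, 11-101, 110110, 11110-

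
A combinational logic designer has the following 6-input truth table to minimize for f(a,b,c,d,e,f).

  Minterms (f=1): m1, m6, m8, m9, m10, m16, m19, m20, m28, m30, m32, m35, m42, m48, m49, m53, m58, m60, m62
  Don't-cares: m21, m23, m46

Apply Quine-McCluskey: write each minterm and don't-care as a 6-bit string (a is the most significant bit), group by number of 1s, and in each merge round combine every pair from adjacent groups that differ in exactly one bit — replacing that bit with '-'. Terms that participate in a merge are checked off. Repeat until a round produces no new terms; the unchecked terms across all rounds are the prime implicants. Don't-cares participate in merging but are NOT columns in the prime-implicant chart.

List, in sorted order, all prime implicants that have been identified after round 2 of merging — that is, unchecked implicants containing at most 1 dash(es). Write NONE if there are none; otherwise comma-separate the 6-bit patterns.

Round 0: 000001✓ 000110 001000✓ 001001✓ 001010✓ 010000✓ 010011✓ 010100✓ 010101✓ 010111✓ 011100✓ 011110✓ 100000✓ 100011 101010✓ 101110✓ 110000✓ 110001✓ 110101✓ 111010✓ 111100✓ 111110✓
Round 1: -01010 -10000 -10101 -11100✓ -11110✓ 00-001 0010-0 00100- 01-100 010-00 010-11 0101-1 01010- 0111-0✓ 1-0000 1-1010✓ 1-1110✓ 101-10✓ 110-01 11000- 111-10✓ 1111-0✓
Round 2: -111-0 1-1-10
PIs = {-01010, -10000, -10101, -111-0, 00-001, 000110, 0010-0, 00100-, 01-100, 010-00, 010-11, 0101-1, 01010-, 1-0000, 1-1-10, 100011, 110-01, 11000-}

-01010, -10000, -10101, 00-001, 000110, 0010-0, 00100-, 01-100, 010-00, 010-11, 0101-1, 01010-, 1-0000, 100011, 110-01, 11000-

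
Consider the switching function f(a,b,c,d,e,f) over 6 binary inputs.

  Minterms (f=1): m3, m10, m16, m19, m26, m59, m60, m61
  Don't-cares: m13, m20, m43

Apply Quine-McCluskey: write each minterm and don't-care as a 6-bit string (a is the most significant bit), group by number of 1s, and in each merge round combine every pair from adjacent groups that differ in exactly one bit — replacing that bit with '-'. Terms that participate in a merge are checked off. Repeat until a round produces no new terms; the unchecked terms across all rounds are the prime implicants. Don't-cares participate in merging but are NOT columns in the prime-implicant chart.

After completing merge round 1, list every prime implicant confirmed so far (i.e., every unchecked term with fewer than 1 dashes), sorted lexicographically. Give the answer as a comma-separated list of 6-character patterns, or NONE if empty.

Round 0: 000011✓ 001010✓ 001101 010000✓ 010011✓ 010100✓ 011010✓ 101011✓ 111011✓ 111100✓ 111101✓
Round 1: 0-0011 0-1010 010-00 1-1011 11110-
PIs = {0-0011, 0-1010, 001101, 010-00, 1-1011, 11110-}

001101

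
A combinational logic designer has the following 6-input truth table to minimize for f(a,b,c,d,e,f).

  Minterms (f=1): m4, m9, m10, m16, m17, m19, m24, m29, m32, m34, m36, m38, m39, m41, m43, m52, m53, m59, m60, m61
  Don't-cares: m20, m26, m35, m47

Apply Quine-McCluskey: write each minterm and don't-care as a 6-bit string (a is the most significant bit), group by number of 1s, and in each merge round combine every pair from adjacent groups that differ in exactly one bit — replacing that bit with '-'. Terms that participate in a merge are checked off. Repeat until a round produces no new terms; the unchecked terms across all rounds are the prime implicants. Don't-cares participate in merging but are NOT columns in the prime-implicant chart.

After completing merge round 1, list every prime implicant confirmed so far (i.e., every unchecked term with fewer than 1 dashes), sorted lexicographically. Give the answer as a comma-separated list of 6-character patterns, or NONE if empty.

Round 0: 000100✓ 001001✓ 001010✓ 010000✓ 010001✓ 010011✓ 010100✓ 011000✓ 011010✓ 011101✓ 100000✓ 100010✓ 100011✓ 100100✓ 100110✓ 100111✓ 101001✓ 101011✓ 101111✓ 110100✓ 110101✓ 111011✓ 111100✓ 111101✓
Round 1: -00100✓ -01001 -10100✓ -11101 0-0100✓ 0-1010 01-000 010-00 0100-1 01000- 0110-0 1-0100✓ 1-1011 10-011✓ 10-111✓ 100-00✓ 100-10✓ 100-11✓ 1000-0✓ 10001-✓ 1001-0✓ 10011-✓ 101-11✓ 1010-1 11-100✓ 11-101✓ 11010-✓ 11110-✓
Round 2: --0100 10--11 100--0 100-1- 11-10-
PIs = {--0100, -01001, -11101, 0-1010, 01-000, 010-00, 0100-1, 01000-, 0110-0, 1-1011, 10--11, 100--0, 100-1-, 1010-1, 11-10-}

NONE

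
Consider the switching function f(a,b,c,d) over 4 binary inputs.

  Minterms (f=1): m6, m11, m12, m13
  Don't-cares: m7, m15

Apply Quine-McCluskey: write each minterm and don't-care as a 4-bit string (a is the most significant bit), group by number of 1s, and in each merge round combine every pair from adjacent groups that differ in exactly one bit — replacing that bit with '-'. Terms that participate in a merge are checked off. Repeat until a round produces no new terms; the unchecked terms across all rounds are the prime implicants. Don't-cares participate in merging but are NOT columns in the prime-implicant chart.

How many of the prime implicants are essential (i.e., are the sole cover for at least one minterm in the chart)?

3

Round 0: 0110✓ 0111✓ 1011✓ 1100✓ 1101✓ 1111✓
Round 1: -111 011- 1-11 11-1 110-
PIs = {-111, 011-, 1-11, 11-1, 110-}
Coverage chart:
  m6: 011- ←essential
  m11: 1-11 ←essential
  m12: 110- ←essential
  m13: 11-1,110-
Essential: 011-, 1-11, 110-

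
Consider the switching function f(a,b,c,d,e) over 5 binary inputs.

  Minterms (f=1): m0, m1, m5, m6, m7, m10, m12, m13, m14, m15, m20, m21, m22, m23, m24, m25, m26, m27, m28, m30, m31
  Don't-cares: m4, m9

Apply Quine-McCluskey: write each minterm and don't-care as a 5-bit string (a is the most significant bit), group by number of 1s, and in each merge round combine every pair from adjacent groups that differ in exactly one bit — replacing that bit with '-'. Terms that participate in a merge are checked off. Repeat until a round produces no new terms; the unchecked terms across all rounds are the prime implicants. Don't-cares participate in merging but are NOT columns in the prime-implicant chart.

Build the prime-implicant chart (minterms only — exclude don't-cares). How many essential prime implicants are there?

3

Round 0: 00000✓ 00001✓ 00100✓ 00101✓ 00110✓ 00111✓ 01001✓ 01010✓ 01100✓ 01101✓ 01110✓ 01111✓ 10100✓ 10101✓ 10110✓ 10111✓ 11000✓ 11001✓ 11010✓ 11011✓ 11100✓ 11110✓ 11111✓
Round 1: -0100✓ -0101✓ -0110✓ -0111✓ -1001 -1010✓ -1100✓ -1110✓ -1111✓ 0-001✓ 0-100✓ 0-101✓ 0-110✓ 0-111✓ 00-00✓ 00-01✓ 0000-✓ 001-0✓ 001-1✓ 0010-✓ 0011-✓ 01-01✓ 01-10✓ 011-0✓ 011-1✓ 0110-✓ 0111-✓ 1-100✓ 1-110✓ 1-111✓ 101-0✓ 101-1✓ 1010-✓ 1011-✓ 11-00✓ 11-10✓ 11-11✓ 110-0✓ 110-1✓ 1100-✓ 1101-✓ 111-0✓ 1111-✓
Round 2: --100✓ --110✓ --111✓ -01-0✓ -01-1✓ -010-✓ -011-✓ -1-10 -11-0✓ -111-✓ 0--01 0-1-0✓ 0-1-1✓ 0-10-✓ 0-11-✓ 00-0- 001--✓ 011--✓ 1-1-0✓ 1-11-✓ 101--✓ 11--0 11-1- 110--
Round 3: --1-0 --11- -01-- 0-1--
PIs = {--1-0, --11-, -01--, -1-10, -1001, 0--01, 0-1--, 00-0-, 11--0, 11-1-, 110--}
Coverage chart:
  m0: 00-0- ←essential
  m1: 0--01,00-0-
  m5: -01--,0--01,0-1--,00-0-
  m6: --1-0,--11-,-01--,0-1--
  m7: --11-,-01--,0-1--
  m10: -1-10 ←essential
  m12: --1-0,0-1--
  m13: 0--01,0-1--
  m14: --1-0,--11-,-1-10,0-1--
  m15: --11-,0-1--
  m20: --1-0,-01--
  m21: -01-- ←essential
  m22: --1-0,--11-,-01--
  m23: --11-,-01--
  m24: 11--0,110--
  m25: -1001,110--
  m26: -1-10,11--0,11-1-,110--
  m27: 11-1-,110--
  m28: --1-0,11--0
  m30: --1-0,--11-,-1-10,11--0,11-1-
  m31: --11-,11-1-
Essential: -01--, -1-10, 00-0-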